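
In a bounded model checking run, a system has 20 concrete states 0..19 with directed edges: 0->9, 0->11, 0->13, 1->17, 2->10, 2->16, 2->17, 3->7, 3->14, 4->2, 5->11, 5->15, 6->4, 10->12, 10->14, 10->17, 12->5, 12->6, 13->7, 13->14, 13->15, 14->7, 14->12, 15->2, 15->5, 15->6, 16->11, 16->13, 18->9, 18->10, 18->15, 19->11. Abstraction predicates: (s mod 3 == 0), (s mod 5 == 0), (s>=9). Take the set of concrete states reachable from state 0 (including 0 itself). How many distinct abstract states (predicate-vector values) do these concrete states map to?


BFS from 0:
Concrete reachable: {0, 2, 4, 5, 6, 7, 9, 10, 11, 12, 13, 14, 15, 16, 17}
Abstract via predicates (s mod 3 == 0), (s mod 5 == 0), (s>=9):
  (0,0,0) <- {2, 4, 7}
  (0,0,1) <- {11, 13, 14, 16, 17}
  (0,1,0) <- {5}
  (0,1,1) <- {10}
  (1,0,0) <- {6}
  (1,0,1) <- {9, 12}
  (1,1,0) <- {0}
  (1,1,1) <- {15}
Distinct abstract states = 8

8


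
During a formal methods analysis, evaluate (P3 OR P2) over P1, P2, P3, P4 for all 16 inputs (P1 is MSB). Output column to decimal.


Formula: (P3 OR P2) over P1, P2, P3, P4 (16 rows)
Evaluate each row (bits = P1,P2,P3,P4, MSB first):
  row 0 [0000]: (0 OR 0) -> 0
  row 1 [0001]: (0 OR 0) -> 0
  row 2 [0010]: (1 OR 0) -> 1
  row 3 [0011]: (1 OR 0) -> 1
  row 4 [0100]: (0 OR 1) -> 1
  row 5 [0101]: (0 OR 1) -> 1
  row 6 [0110]: (1 OR 1) -> 1
  row 7 [0111]: (1 OR 1) -> 1
  row 8 [1000]: (0 OR 0) -> 0
  row 9 [1001]: (0 OR 0) -> 0
  row 10 [1010]: (1 OR 0) -> 1
  row 11 [1011]: (1 OR 0) -> 1
  row 12 [1100]: (0 OR 1) -> 1
  row 13 [1101]: (0 OR 1) -> 1
  row 14 [1110]: (1 OR 1) -> 1
  row 15 [1111]: (1 OR 1) -> 1
Full result column, 4 rows per line (P1,P2 fixed per line; P3,P4 runs 00..11 left to right):
  rows 0-3 [P1,P2=00]: 0011  = hex 3
  rows 4-7 [P1,P2=01]: 1111  = hex F
  rows 8-11 [P1,P2=10]: 0011  = hex 3
  rows 12-15 [P1,P2=11]: 1111  = hex F
Output column (row 0 .. row 15) = 0011111100111111
Output column grouped in 4s = 0011 1111 0011 1111 = 0x3F3F
Convert to decimal digit by digit (value = value*16 + digit):
  3 -> 3
  3*16 + 15 (F) = 63
  63*16 + 3 = 1011
  1011*16 + 15 (F) = 16191
Decimal = 16191

16191


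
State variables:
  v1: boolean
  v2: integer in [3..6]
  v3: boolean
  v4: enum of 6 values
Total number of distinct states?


State space = product of domain sizes of all variables.
Domain sizes:
  v1 (boolean): 2
  v2 (integer in [3..6]): 4
  v3 (boolean): 2
  v4 (enum of 6 values): 6
Product = 2 * 4 * 2 * 6 = 96

96


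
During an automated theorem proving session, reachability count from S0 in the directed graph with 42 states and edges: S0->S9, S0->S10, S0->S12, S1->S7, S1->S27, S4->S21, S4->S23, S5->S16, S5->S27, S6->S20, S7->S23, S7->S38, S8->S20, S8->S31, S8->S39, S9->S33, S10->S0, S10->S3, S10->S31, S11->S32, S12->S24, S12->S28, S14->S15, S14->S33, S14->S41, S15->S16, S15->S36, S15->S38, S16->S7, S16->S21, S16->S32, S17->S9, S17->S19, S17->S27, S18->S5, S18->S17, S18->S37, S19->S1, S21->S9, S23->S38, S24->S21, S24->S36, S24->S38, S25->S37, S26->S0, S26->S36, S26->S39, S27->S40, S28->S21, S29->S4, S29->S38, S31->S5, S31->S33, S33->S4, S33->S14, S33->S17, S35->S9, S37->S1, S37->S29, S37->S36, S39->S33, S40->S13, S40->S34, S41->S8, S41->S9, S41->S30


BFS from S0:
  layer 0: {S0}
  layer 1: {S9, S10, S12}
  layer 2: {S3, S24, S28, S31, S33}
  layer 3: {S4, S5, S14, S17, S21, S36, S38}
  layer 4: {S15, S16, S19, S23, S27, S41}
  layer 5: {S1, S7, S8, S30, S32, S40}
  layer 6: {S13, S20, S34, S39}
Reachable set: {S0, S1, S3, S4, S5, S7, S8, S9, S10, S12, S13, S14, S15, S16, S17, S19, S20, S21, S23, S24, S27, S28, S30, S31, S32, S33, S34, S36, S38, S39, S40, S41}
Count = 32

32


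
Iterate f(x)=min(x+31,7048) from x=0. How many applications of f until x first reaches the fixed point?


Step 1: x=0, cap=7048, increment=31
Step 2: x grows by 31 each step until capped at 7048; fixed point is x=7048
Step 3: iterations = ceil(7048/31) = 228

228


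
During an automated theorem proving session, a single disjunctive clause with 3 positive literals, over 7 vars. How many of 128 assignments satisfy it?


Step 1: Total=2^7=128
Step 2: Unsat when all 3 false: 2^4=16
Step 3: Sat=128-16=112

112


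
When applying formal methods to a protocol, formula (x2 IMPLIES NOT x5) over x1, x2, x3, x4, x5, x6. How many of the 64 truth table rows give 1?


Formula: (x2 IMPLIES NOT x5) over 6 vars (64 rows)
Evaluate each row (x1, x2, x3, x4, x5, x6 as bits, MSB first):
  row 0 [000000]: (0 IMPLIES NOT 0) -> 1
  row 1 [000001]: (0 IMPLIES NOT 0) -> 1
  row 2 [000010]: (0 IMPLIES NOT 1) -> 1
  row 3 [000011]: (0 IMPLIES NOT 1) -> 1
  row 4 [000100]: (0 IMPLIES NOT 0) -> 1
  (every remaining row is evaluated the same way; all 64 results are listed next)
Full result column, 8 rows per line (x1,x2,x3 fixed per line; x4,x5,x6 runs 000..111 left to right):
  rows 0-7 [x1,x2,x3=000]: 11111111  (ones: 8)
  rows 8-15 [x1,x2,x3=001]: 11111111  (ones: 8)
  rows 16-23 [x1,x2,x3=010]: 11001100  (ones: 4)
  rows 24-31 [x1,x2,x3=011]: 11001100  (ones: 4)
  rows 32-39 [x1,x2,x3=100]: 11111111  (ones: 8)
  rows 40-47 [x1,x2,x3=101]: 11111111  (ones: 8)
  rows 48-55 [x1,x2,x3=110]: 11001100  (ones: 4)
  rows 56-63 [x1,x2,x3=111]: 11001100  (ones: 4)
Count of 1-rows = 8+8+4+4+8+8+4+4 = 48

48


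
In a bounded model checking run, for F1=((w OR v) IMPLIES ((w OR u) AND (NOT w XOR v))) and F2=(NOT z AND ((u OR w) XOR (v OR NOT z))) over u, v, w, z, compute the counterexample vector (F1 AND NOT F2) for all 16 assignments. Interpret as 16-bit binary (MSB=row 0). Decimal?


F1 = ((w OR v) IMPLIES ((w OR u) AND (NOT w XOR v)))
F2 = (NOT z AND ((u OR w) XOR (v OR NOT z)))
Counterexample to F1=>F2 is where F1=1 and F2=0.
Evaluate each row (bits = u,v,w,z, MSB first):
  row 0 [0000]: F1=1 F2=1 -> F1&~F2 -> 0
  row 1 [0001]: F1=1 F2=0 -> F1&~F2 -> 1
  row 2 [0010]: F1=0 F2=0 -> F1&~F2 -> 0
  row 3 [0011]: F1=0 F2=0 -> F1&~F2 -> 0
  row 4 [0100]: F1=0 F2=1 -> F1&~F2 -> 0
  row 5 [0101]: F1=0 F2=0 -> F1&~F2 -> 0
  row 6 [0110]: F1=1 F2=0 -> F1&~F2 -> 1
  row 7 [0111]: F1=1 F2=0 -> F1&~F2 -> 1
  row 8 [1000]: F1=1 F2=0 -> F1&~F2 -> 1
  row 9 [1001]: F1=1 F2=0 -> F1&~F2 -> 1
  row 10 [1010]: F1=0 F2=0 -> F1&~F2 -> 0
  row 11 [1011]: F1=0 F2=0 -> F1&~F2 -> 0
  row 12 [1100]: F1=0 F2=0 -> F1&~F2 -> 0
  row 13 [1101]: F1=0 F2=0 -> F1&~F2 -> 0
  row 14 [1110]: F1=1 F2=0 -> F1&~F2 -> 1
  row 15 [1111]: F1=1 F2=0 -> F1&~F2 -> 1
Full result column, 4 rows per line (u,v fixed per line; w,z runs 00..11 left to right):
  rows 0-3 [u,v=00]: 0100  = hex 4
  rows 4-7 [u,v=01]: 0011  = hex 3
  rows 8-11 [u,v=10]: 1100  = hex C
  rows 12-15 [u,v=11]: 0011  = hex 3
Counterexample vector (row 0 .. row 15) = 0100001111000011
Output column grouped in 4s = 0100 0011 1100 0011 = 0x43C3
Convert to decimal digit by digit (value = value*16 + digit):
  4 -> 4
  4*16 + 3 = 67
  67*16 + 12 (C) = 1084
  1084*16 + 3 = 17347
Decimal = 17347

17347


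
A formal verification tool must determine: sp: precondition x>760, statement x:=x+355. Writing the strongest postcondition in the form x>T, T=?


Formula: sp(P, x:=E) = exists old_x. (x = E[old_x/x]) AND P[old_x/x] (old_x is the value of x before the assignment; eliminate old_x by solving x = E[old_x/x] for old_x)
Step 1: Precondition P: x>760, i.e. old_x > 760
Step 2: Assignment gives x = old_x + 355, so old_x = x - 355
Step 3: Substitute into P: x - 355 > 760
Step 4: Simplify: x > 760+355 = 1115

1115


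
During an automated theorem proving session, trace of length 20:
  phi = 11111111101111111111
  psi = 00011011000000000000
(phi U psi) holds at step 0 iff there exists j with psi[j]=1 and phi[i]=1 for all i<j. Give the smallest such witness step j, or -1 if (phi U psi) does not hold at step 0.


(phi U psi) at 0: need smallest j with psi[j]=1 and phi[i]=1 for all i in [0,j).
Scan from step 0:
  step 0: phi=1, psi=0 -> continue
  step 1: phi=1, psi=0 -> continue
  step 2: phi=1, psi=0 -> continue
  step 3: psi=1 and phi held for [0,3) -> witness found
Witness step = 3

3


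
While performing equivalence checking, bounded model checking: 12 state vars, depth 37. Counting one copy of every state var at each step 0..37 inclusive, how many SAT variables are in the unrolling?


BMC unrolls to depth k, creating one copy of each state var for steps 0..k.
Step count = 37 + 1 = 38 (steps 0 through 37)
Vars per step = 12
Total = 12 * 38 = 456

456


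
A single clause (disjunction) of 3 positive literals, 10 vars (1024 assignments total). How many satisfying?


Step 1: Total=2^10=1024
Step 2: Unsat when all 3 false: 2^7=128
Step 3: Sat=1024-128=896

896


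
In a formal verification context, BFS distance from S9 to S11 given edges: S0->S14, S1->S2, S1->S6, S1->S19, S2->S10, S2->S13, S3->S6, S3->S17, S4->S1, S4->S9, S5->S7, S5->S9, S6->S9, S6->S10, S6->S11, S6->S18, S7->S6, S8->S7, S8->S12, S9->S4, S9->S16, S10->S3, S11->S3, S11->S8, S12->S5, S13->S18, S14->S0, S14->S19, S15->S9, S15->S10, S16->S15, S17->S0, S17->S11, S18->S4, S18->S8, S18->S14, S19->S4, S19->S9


BFS layer-by-layer from S9:
  dist 0: {S9}
  dist 1: {S4, S16}
  dist 2: {S1, S15}
  dist 3: {S2, S6, S10, S19}
  dist 4: {S3, S11, S13, S18}
  -> S11 reached at distance 4
Shortest path length = 4

4


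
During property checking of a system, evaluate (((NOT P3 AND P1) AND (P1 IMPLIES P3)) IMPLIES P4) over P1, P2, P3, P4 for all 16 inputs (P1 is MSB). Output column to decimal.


Formula: (((NOT P3 AND P1) AND (P1 IMPLIES P3)) IMPLIES P4) over P1, P2, P3, P4 (16 rows)
Evaluate each row (bits = P1,P2,P3,P4, MSB first):
  row 0 [0000]: (((NOT 0 AND 0) AND (0 IMPLIES 0)) IMPLIES 0) -> 1
  row 1 [0001]: (((NOT 0 AND 0) AND (0 IMPLIES 0)) IMPLIES 1) -> 1
  row 2 [0010]: (((NOT 1 AND 0) AND (0 IMPLIES 1)) IMPLIES 0) -> 1
  row 3 [0011]: (((NOT 1 AND 0) AND (0 IMPLIES 1)) IMPLIES 1) -> 1
  row 4 [0100]: (((NOT 0 AND 0) AND (0 IMPLIES 0)) IMPLIES 0) -> 1
  row 5 [0101]: (((NOT 0 AND 0) AND (0 IMPLIES 0)) IMPLIES 1) -> 1
  row 6 [0110]: (((NOT 1 AND 0) AND (0 IMPLIES 1)) IMPLIES 0) -> 1
  row 7 [0111]: (((NOT 1 AND 0) AND (0 IMPLIES 1)) IMPLIES 1) -> 1
  row 8 [1000]: (((NOT 0 AND 1) AND (1 IMPLIES 0)) IMPLIES 0) -> 1
  row 9 [1001]: (((NOT 0 AND 1) AND (1 IMPLIES 0)) IMPLIES 1) -> 1
  row 10 [1010]: (((NOT 1 AND 1) AND (1 IMPLIES 1)) IMPLIES 0) -> 1
  row 11 [1011]: (((NOT 1 AND 1) AND (1 IMPLIES 1)) IMPLIES 1) -> 1
  row 12 [1100]: (((NOT 0 AND 1) AND (1 IMPLIES 0)) IMPLIES 0) -> 1
  row 13 [1101]: (((NOT 0 AND 1) AND (1 IMPLIES 0)) IMPLIES 1) -> 1
  row 14 [1110]: (((NOT 1 AND 1) AND (1 IMPLIES 1)) IMPLIES 0) -> 1
  row 15 [1111]: (((NOT 1 AND 1) AND (1 IMPLIES 1)) IMPLIES 1) -> 1
Full result column, 4 rows per line (P1,P2 fixed per line; P3,P4 runs 00..11 left to right):
  rows 0-3 [P1,P2=00]: 1111  = hex F
  rows 4-7 [P1,P2=01]: 1111  = hex F
  rows 8-11 [P1,P2=10]: 1111  = hex F
  rows 12-15 [P1,P2=11]: 1111  = hex F
Output column (row 0 .. row 15) = 1111111111111111
Output column grouped in 4s = 1111 1111 1111 1111 = 0xFFFF
Convert to decimal digit by digit (value = value*16 + digit):
  F -> 15
  15*16 + 15 (F) = 255
  255*16 + 15 (F) = 4095
  4095*16 + 15 (F) = 65535
Decimal = 65535

65535


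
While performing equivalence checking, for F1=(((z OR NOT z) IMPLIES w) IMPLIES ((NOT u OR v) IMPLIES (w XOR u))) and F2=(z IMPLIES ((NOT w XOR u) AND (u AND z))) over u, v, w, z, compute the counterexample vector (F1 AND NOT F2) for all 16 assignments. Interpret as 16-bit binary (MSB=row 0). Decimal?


F1 = (((z OR NOT z) IMPLIES w) IMPLIES ((NOT u OR v) IMPLIES (w XOR u)))
F2 = (z IMPLIES ((NOT w XOR u) AND (u AND z)))
Counterexample to F1=>F2 is where F1=1 and F2=0.
Evaluate each row (bits = u,v,w,z, MSB first):
  row 0 [0000]: F1=1 F2=1 -> F1&~F2 -> 0
  row 1 [0001]: F1=1 F2=0 -> F1&~F2 -> 1
  row 2 [0010]: F1=1 F2=1 -> F1&~F2 -> 0
  row 3 [0011]: F1=1 F2=0 -> F1&~F2 -> 1
  row 4 [0100]: F1=1 F2=1 -> F1&~F2 -> 0
  row 5 [0101]: F1=1 F2=0 -> F1&~F2 -> 1
  row 6 [0110]: F1=1 F2=1 -> F1&~F2 -> 0
  row 7 [0111]: F1=1 F2=0 -> F1&~F2 -> 1
  row 8 [1000]: F1=1 F2=1 -> F1&~F2 -> 0
  row 9 [1001]: F1=1 F2=0 -> F1&~F2 -> 1
  row 10 [1010]: F1=1 F2=1 -> F1&~F2 -> 0
  row 11 [1011]: F1=1 F2=1 -> F1&~F2 -> 0
  row 12 [1100]: F1=1 F2=1 -> F1&~F2 -> 0
  row 13 [1101]: F1=1 F2=0 -> F1&~F2 -> 1
  row 14 [1110]: F1=0 F2=1 -> F1&~F2 -> 0
  row 15 [1111]: F1=0 F2=1 -> F1&~F2 -> 0
Full result column, 4 rows per line (u,v fixed per line; w,z runs 00..11 left to right):
  rows 0-3 [u,v=00]: 0101  = hex 5
  rows 4-7 [u,v=01]: 0101  = hex 5
  rows 8-11 [u,v=10]: 0100  = hex 4
  rows 12-15 [u,v=11]: 0100  = hex 4
Counterexample vector (row 0 .. row 15) = 0101010101000100
Output column grouped in 4s = 0101 0101 0100 0100 = 0x5544
Convert to decimal digit by digit (value = value*16 + digit):
  5 -> 5
  5*16 + 5 = 85
  85*16 + 4 = 1364
  1364*16 + 4 = 21828
Decimal = 21828

21828


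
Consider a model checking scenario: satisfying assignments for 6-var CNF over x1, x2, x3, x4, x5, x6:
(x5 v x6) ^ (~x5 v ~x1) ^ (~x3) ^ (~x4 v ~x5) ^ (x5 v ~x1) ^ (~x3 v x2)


CNF with 6 clauses over 6 vars (64 assignments).
An assignment satisfies CNF iff every clause has >=1 true literal.
Check each row (bits = x1,x2,x3,x4,x5,x6; clause T/F shown):
  row 0 [000000]: clauses=FTTTTT -> 0
  row 1 [000001]: clauses=TTTTTT -> 1
  row 2 [000010]: clauses=TTTTTT -> 1
  row 3 [000011]: clauses=TTTTTT -> 1
  row 4 [000100]: clauses=FTTTTT -> 0
  (every remaining row is evaluated the same way; all 64 results are listed next)
Full result column, 8 rows per line (x1,x2,x3 fixed per line; x4,x5,x6 runs 000..111 left to right):
  rows 0-7 [x1,x2,x3=000]: 01110100  (ones: 4)
  rows 8-15 [x1,x2,x3=001]: 00000000  (ones: 0)
  rows 16-23 [x1,x2,x3=010]: 01110100  (ones: 4)
  rows 24-31 [x1,x2,x3=011]: 00000000  (ones: 0)
  rows 32-39 [x1,x2,x3=100]: 00000000  (ones: 0)
  rows 40-47 [x1,x2,x3=101]: 00000000  (ones: 0)
  rows 48-55 [x1,x2,x3=110]: 00000000  (ones: 0)
  rows 56-63 [x1,x2,x3=111]: 00000000  (ones: 0)
Satisfying assignments = 4+0+4+0+0+0+0+0 = 8

8


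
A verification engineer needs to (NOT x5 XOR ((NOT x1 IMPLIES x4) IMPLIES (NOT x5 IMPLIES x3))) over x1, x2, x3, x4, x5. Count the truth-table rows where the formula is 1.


Formula: (NOT x5 XOR ((NOT x1 IMPLIES x4) IMPLIES (NOT x5 IMPLIES x3))) over 5 vars (32 rows)
Evaluate each row (x1, x2, x3, x4, x5 as bits, MSB first):
  row 0 [00000]: (NOT 0 XOR ((NOT 0 IMPLIES 0) IMPLIES (NOT 0 IMPLIES 0))) -> 0
  row 1 [00001]: (NOT 1 XOR ((NOT 0 IMPLIES 0) IMPLIES (NOT 1 IMPLIES 0))) -> 1
  row 2 [00010]: (NOT 0 XOR ((NOT 0 IMPLIES 1) IMPLIES (NOT 0 IMPLIES 0))) -> 1
  row 3 [00011]: (NOT 1 XOR ((NOT 0 IMPLIES 1) IMPLIES (NOT 1 IMPLIES 0))) -> 1
  row 4 [00100]: (NOT 0 XOR ((NOT 0 IMPLIES 0) IMPLIES (NOT 0 IMPLIES 1))) -> 0
  row 5 [00101]: (NOT 1 XOR ((NOT 0 IMPLIES 0) IMPLIES (NOT 1 IMPLIES 1))) -> 1
  row 6 [00110]: (NOT 0 XOR ((NOT 0 IMPLIES 1) IMPLIES (NOT 0 IMPLIES 1))) -> 0
  row 7 [00111]: (NOT 1 XOR ((NOT 0 IMPLIES 1) IMPLIES (NOT 1 IMPLIES 1))) -> 1
  row 8 [01000]: (NOT 0 XOR ((NOT 0 IMPLIES 0) IMPLIES (NOT 0 IMPLIES 0))) -> 0
  row 9 [01001]: (NOT 1 XOR ((NOT 0 IMPLIES 0) IMPLIES (NOT 1 IMPLIES 0))) -> 1
  row 10 [01010]: (NOT 0 XOR ((NOT 0 IMPLIES 1) IMPLIES (NOT 0 IMPLIES 0))) -> 1
  row 11 [01011]: (NOT 1 XOR ((NOT 0 IMPLIES 1) IMPLIES (NOT 1 IMPLIES 0))) -> 1
  row 12 [01100]: (NOT 0 XOR ((NOT 0 IMPLIES 0) IMPLIES (NOT 0 IMPLIES 1))) -> 0
  row 13 [01101]: (NOT 1 XOR ((NOT 0 IMPLIES 0) IMPLIES (NOT 1 IMPLIES 1))) -> 1
  row 14 [01110]: (NOT 0 XOR ((NOT 0 IMPLIES 1) IMPLIES (NOT 0 IMPLIES 1))) -> 0
  row 15 [01111]: (NOT 1 XOR ((NOT 0 IMPLIES 1) IMPLIES (NOT 1 IMPLIES 1))) -> 1
  row 16 [10000]: (NOT 0 XOR ((NOT 1 IMPLIES 0) IMPLIES (NOT 0 IMPLIES 0))) -> 1
  row 17 [10001]: (NOT 1 XOR ((NOT 1 IMPLIES 0) IMPLIES (NOT 1 IMPLIES 0))) -> 1
  row 18 [10010]: (NOT 0 XOR ((NOT 1 IMPLIES 1) IMPLIES (NOT 0 IMPLIES 0))) -> 1
  row 19 [10011]: (NOT 1 XOR ((NOT 1 IMPLIES 1) IMPLIES (NOT 1 IMPLIES 0))) -> 1
  row 20 [10100]: (NOT 0 XOR ((NOT 1 IMPLIES 0) IMPLIES (NOT 0 IMPLIES 1))) -> 0
  row 21 [10101]: (NOT 1 XOR ((NOT 1 IMPLIES 0) IMPLIES (NOT 1 IMPLIES 1))) -> 1
  row 22 [10110]: (NOT 0 XOR ((NOT 1 IMPLIES 1) IMPLIES (NOT 0 IMPLIES 1))) -> 0
  row 23 [10111]: (NOT 1 XOR ((NOT 1 IMPLIES 1) IMPLIES (NOT 1 IMPLIES 1))) -> 1
  row 24 [11000]: (NOT 0 XOR ((NOT 1 IMPLIES 0) IMPLIES (NOT 0 IMPLIES 0))) -> 1
  row 25 [11001]: (NOT 1 XOR ((NOT 1 IMPLIES 0) IMPLIES (NOT 1 IMPLIES 0))) -> 1
  row 26 [11010]: (NOT 0 XOR ((NOT 1 IMPLIES 1) IMPLIES (NOT 0 IMPLIES 0))) -> 1
  row 27 [11011]: (NOT 1 XOR ((NOT 1 IMPLIES 1) IMPLIES (NOT 1 IMPLIES 0))) -> 1
  row 28 [11100]: (NOT 0 XOR ((NOT 1 IMPLIES 0) IMPLIES (NOT 0 IMPLIES 1))) -> 0
  row 29 [11101]: (NOT 1 XOR ((NOT 1 IMPLIES 0) IMPLIES (NOT 1 IMPLIES 1))) -> 1
  row 30 [11110]: (NOT 0 XOR ((NOT 1 IMPLIES 1) IMPLIES (NOT 0 IMPLIES 1))) -> 0
  row 31 [11111]: (NOT 1 XOR ((NOT 1 IMPLIES 1) IMPLIES (NOT 1 IMPLIES 1))) -> 1
Full result column, 8 rows per line (x1,x2 fixed per line; x3,x4,x5 runs 000..111 left to right):
  rows 0-7 [x1,x2=00]: 01110101  (ones: 5)
  rows 8-15 [x1,x2=01]: 01110101  (ones: 5)
  rows 16-23 [x1,x2=10]: 11110101  (ones: 6)
  rows 24-31 [x1,x2=11]: 11110101  (ones: 6)
Count of 1-rows = 5+5+6+6 = 22

22


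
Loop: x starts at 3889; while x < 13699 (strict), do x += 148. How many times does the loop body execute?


Step 1: x goes from 3889 toward 13699 by 148; the body runs while x<13699, so iterations = ceil((bound-start)/step)
Step 2: Distance=9810
Step 3: ceil(9810/148)=67

67


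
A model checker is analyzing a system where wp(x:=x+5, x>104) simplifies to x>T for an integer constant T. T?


Formula: wp(x:=E, P) = P[E/x] (substitute E for x in postcondition)
Step 1: Postcondition: x>104
Step 2: Substitute x+5 for x: x+5>104
Step 3: Solve for x: x > 104-5 = 99

99


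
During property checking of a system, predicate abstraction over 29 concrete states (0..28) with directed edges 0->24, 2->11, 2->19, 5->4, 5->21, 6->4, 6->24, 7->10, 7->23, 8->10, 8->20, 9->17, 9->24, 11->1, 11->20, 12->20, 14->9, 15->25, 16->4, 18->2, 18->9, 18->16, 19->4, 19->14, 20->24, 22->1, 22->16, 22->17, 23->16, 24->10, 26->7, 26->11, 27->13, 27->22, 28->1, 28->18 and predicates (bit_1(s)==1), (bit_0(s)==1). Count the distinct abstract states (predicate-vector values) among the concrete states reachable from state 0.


BFS from 0:
Concrete reachable: {0, 10, 24}
Abstract via predicates (bit_1(s)==1), (bit_0(s)==1):
  (0,0) <- {0, 24}
  (1,0) <- {10}
Distinct abstract states = 2

2


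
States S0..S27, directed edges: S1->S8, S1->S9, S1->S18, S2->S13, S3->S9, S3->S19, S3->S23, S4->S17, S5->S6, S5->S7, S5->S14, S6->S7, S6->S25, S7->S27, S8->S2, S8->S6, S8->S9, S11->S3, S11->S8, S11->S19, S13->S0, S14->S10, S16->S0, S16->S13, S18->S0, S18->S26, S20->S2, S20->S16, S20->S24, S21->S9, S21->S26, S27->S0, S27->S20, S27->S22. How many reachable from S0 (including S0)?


BFS from S0:
  layer 0: {S0}
Reachable set: {S0}
Count = 1

1


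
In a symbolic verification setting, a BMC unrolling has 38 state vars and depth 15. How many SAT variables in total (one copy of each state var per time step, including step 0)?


BMC unrolls to depth k, creating one copy of each state var for steps 0..k.
Step count = 15 + 1 = 16 (steps 0 through 15)
Vars per step = 38
Total = 38 * 16 = 608

608


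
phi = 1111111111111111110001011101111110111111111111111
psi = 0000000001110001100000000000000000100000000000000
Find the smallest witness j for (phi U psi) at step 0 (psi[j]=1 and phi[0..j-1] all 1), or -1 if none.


(phi U psi) at 0: need smallest j with psi[j]=1 and phi[i]=1 for all i in [0,j).
Scan from step 0:
  step 0: phi=1, psi=0 -> continue
  step 1: phi=1, psi=0 -> continue
  step 2: phi=1, psi=0 -> continue
  step 3: phi=1, psi=0 -> continue
  step 9: psi=1 and phi held for [0,9) -> witness found
Witness step = 9

9


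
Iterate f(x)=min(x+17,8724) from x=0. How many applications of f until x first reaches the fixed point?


Step 1: x=0, cap=8724, increment=17
Step 2: x grows by 17 each step until capped at 8724; fixed point is x=8724
Step 3: iterations = ceil(8724/17) = 514

514


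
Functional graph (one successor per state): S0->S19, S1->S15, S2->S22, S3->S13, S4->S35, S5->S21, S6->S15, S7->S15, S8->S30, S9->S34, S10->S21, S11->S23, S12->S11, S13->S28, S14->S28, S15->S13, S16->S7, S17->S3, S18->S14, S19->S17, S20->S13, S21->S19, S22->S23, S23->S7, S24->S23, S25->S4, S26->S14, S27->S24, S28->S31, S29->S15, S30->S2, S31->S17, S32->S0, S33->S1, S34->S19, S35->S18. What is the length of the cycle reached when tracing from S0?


Trace from S0 until a state repeats:
  S0 -> S19 -> S17 -> S3 -> S13 -> S28 -> S31 -> S17
S17 first seen at step 2, revisited at step 7.
Cycle length = 7 - 2 = 5

5


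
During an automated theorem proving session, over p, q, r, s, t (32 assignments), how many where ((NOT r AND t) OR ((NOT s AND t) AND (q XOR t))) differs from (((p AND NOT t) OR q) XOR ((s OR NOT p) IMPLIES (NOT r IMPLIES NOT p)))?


F1 = ((NOT r AND t) OR ((NOT s AND t) AND (q XOR t)))
F2 = (((p AND NOT t) OR q) XOR ((s OR NOT p) IMPLIES (NOT r IMPLIES NOT p)))
Evaluate both on each of 32 rows (bits = p,q,r,s,t):
  row 0 [00000]: F1=0 F2=1 (differ) -> 1
  row 1 [00001]: F1=1 F2=1 -> 0
  row 2 [00010]: F1=0 F2=1 (differ) -> 1
  row 3 [00011]: F1=1 F2=1 -> 0
  row 4 [00100]: F1=0 F2=1 (differ) -> 1
  row 5 [00101]: F1=1 F2=1 -> 0
  row 6 [00110]: F1=0 F2=1 (differ) -> 1
  row 7 [00111]: F1=0 F2=1 (differ) -> 1
  row 8 [01000]: F1=0 F2=0 -> 0
  row 9 [01001]: F1=1 F2=0 (differ) -> 1
  row 10 [01010]: F1=0 F2=0 -> 0
  row 11 [01011]: F1=1 F2=0 (differ) -> 1
  row 12 [01100]: F1=0 F2=0 -> 0
  row 13 [01101]: F1=0 F2=0 -> 0
  row 14 [01110]: F1=0 F2=0 -> 0
  row 15 [01111]: F1=0 F2=0 -> 0
  row 16 [10000]: F1=0 F2=0 -> 0
  row 17 [10001]: F1=1 F2=1 -> 0
  row 18 [10010]: F1=0 F2=1 (differ) -> 1
  row 19 [10011]: F1=1 F2=0 (differ) -> 1
  row 20 [10100]: F1=0 F2=0 -> 0
  row 21 [10101]: F1=1 F2=1 -> 0
  row 22 [10110]: F1=0 F2=0 -> 0
  row 23 [10111]: F1=0 F2=1 (differ) -> 1
  row 24 [11000]: F1=0 F2=0 -> 0
  row 25 [11001]: F1=1 F2=0 (differ) -> 1
  row 26 [11010]: F1=0 F2=1 (differ) -> 1
  row 27 [11011]: F1=1 F2=1 -> 0
  row 28 [11100]: F1=0 F2=0 -> 0
  row 29 [11101]: F1=0 F2=0 -> 0
  row 30 [11110]: F1=0 F2=0 -> 0
  row 31 [11111]: F1=0 F2=0 -> 0
Full result column, 8 rows per line (p,q fixed per line; r,s,t runs 000..111 left to right):
  rows 0-7 [p,q=00]: 10101011  (ones: 5)
  rows 8-15 [p,q=01]: 01010000  (ones: 2)
  rows 16-23 [p,q=10]: 00110001  (ones: 3)
  rows 24-31 [p,q=11]: 01100000  (ones: 2)
Disagreements = 5+2+3+2 = 12

12


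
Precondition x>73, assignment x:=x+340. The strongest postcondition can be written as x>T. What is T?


Formula: sp(P, x:=E) = exists old_x. (x = E[old_x/x]) AND P[old_x/x] (old_x is the value of x before the assignment; eliminate old_x by solving x = E[old_x/x] for old_x)
Step 1: Precondition P: x>73, i.e. old_x > 73
Step 2: Assignment gives x = old_x + 340, so old_x = x - 340
Step 3: Substitute into P: x - 340 > 73
Step 4: Simplify: x > 73+340 = 413

413


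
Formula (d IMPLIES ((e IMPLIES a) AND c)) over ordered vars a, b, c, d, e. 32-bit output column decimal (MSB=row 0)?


Formula: (d IMPLIES ((e IMPLIES a) AND c)) over a, b, c, d, e (32 rows)
Evaluate each row (bits = a,b,c,d,e, MSB first):
  row 0 [00000]: (0 IMPLIES ((0 IMPLIES 0) AND 0)) -> 1
  row 1 [00001]: (0 IMPLIES ((1 IMPLIES 0) AND 0)) -> 1
  row 2 [00010]: (1 IMPLIES ((0 IMPLIES 0) AND 0)) -> 0
  row 3 [00011]: (1 IMPLIES ((1 IMPLIES 0) AND 0)) -> 0
  row 4 [00100]: (0 IMPLIES ((0 IMPLIES 0) AND 1)) -> 1
  row 5 [00101]: (0 IMPLIES ((1 IMPLIES 0) AND 1)) -> 1
  row 6 [00110]: (1 IMPLIES ((0 IMPLIES 0) AND 1)) -> 1
  row 7 [00111]: (1 IMPLIES ((1 IMPLIES 0) AND 1)) -> 0
  row 8 [01000]: (0 IMPLIES ((0 IMPLIES 0) AND 0)) -> 1
  row 9 [01001]: (0 IMPLIES ((1 IMPLIES 0) AND 0)) -> 1
  row 10 [01010]: (1 IMPLIES ((0 IMPLIES 0) AND 0)) -> 0
  row 11 [01011]: (1 IMPLIES ((1 IMPLIES 0) AND 0)) -> 0
  row 12 [01100]: (0 IMPLIES ((0 IMPLIES 0) AND 1)) -> 1
  row 13 [01101]: (0 IMPLIES ((1 IMPLIES 0) AND 1)) -> 1
  row 14 [01110]: (1 IMPLIES ((0 IMPLIES 0) AND 1)) -> 1
  row 15 [01111]: (1 IMPLIES ((1 IMPLIES 0) AND 1)) -> 0
  row 16 [10000]: (0 IMPLIES ((0 IMPLIES 1) AND 0)) -> 1
  row 17 [10001]: (0 IMPLIES ((1 IMPLIES 1) AND 0)) -> 1
  row 18 [10010]: (1 IMPLIES ((0 IMPLIES 1) AND 0)) -> 0
  row 19 [10011]: (1 IMPLIES ((1 IMPLIES 1) AND 0)) -> 0
  row 20 [10100]: (0 IMPLIES ((0 IMPLIES 1) AND 1)) -> 1
  row 21 [10101]: (0 IMPLIES ((1 IMPLIES 1) AND 1)) -> 1
  row 22 [10110]: (1 IMPLIES ((0 IMPLIES 1) AND 1)) -> 1
  row 23 [10111]: (1 IMPLIES ((1 IMPLIES 1) AND 1)) -> 1
  row 24 [11000]: (0 IMPLIES ((0 IMPLIES 1) AND 0)) -> 1
  row 25 [11001]: (0 IMPLIES ((1 IMPLIES 1) AND 0)) -> 1
  row 26 [11010]: (1 IMPLIES ((0 IMPLIES 1) AND 0)) -> 0
  row 27 [11011]: (1 IMPLIES ((1 IMPLIES 1) AND 0)) -> 0
  row 28 [11100]: (0 IMPLIES ((0 IMPLIES 1) AND 1)) -> 1
  row 29 [11101]: (0 IMPLIES ((1 IMPLIES 1) AND 1)) -> 1
  row 30 [11110]: (1 IMPLIES ((0 IMPLIES 1) AND 1)) -> 1
  row 31 [11111]: (1 IMPLIES ((1 IMPLIES 1) AND 1)) -> 1
Full result column, 4 rows per line (a,b,c fixed per line; d,e runs 00..11 left to right):
  rows 0-3 [a,b,c=000]: 1100  = hex C
  rows 4-7 [a,b,c=001]: 1110  = hex E
  rows 8-11 [a,b,c=010]: 1100  = hex C
  rows 12-15 [a,b,c=011]: 1110  = hex E
  rows 16-19 [a,b,c=100]: 1100  = hex C
  rows 20-23 [a,b,c=101]: 1111  = hex F
  rows 24-27 [a,b,c=110]: 1100  = hex C
  rows 28-31 [a,b,c=111]: 1111  = hex F
Output column (row 0 .. row 31) = 11001110110011101100111111001111
Output column grouped in 4s = 1100 1110 1100 1110 1100 1111 1100 1111 = 0xCECECFCF
Convert to decimal digit by digit (value = value*16 + digit):
  C -> 12
  12*16 + 14 (E) = 206
  206*16 + 12 (C) = 3308
  3308*16 + 14 (E) = 52942
  52942*16 + 12 (C) = 847084
  847084*16 + 15 (F) = 13553359
  13553359*16 + 12 (C) = 216853756
  216853756*16 + 15 (F) = 3469660111
Decimal = 3469660111

3469660111


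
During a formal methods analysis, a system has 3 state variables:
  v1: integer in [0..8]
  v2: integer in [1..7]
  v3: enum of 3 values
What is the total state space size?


State space = product of domain sizes of all variables.
Domain sizes:
  v1 (integer in [0..8]): 9
  v2 (integer in [1..7]): 7
  v3 (enum of 3 values): 3
Product = 9 * 7 * 3 = 189

189


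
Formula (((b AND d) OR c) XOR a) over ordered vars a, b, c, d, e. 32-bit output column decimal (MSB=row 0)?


Formula: (((b AND d) OR c) XOR a) over a, b, c, d, e (32 rows)
Evaluate each row (bits = a,b,c,d,e, MSB first):
  row 0 [00000]: (((0 AND 0) OR 0) XOR 0) -> 0
  row 1 [00001]: (((0 AND 0) OR 0) XOR 0) -> 0
  row 2 [00010]: (((0 AND 1) OR 0) XOR 0) -> 0
  row 3 [00011]: (((0 AND 1) OR 0) XOR 0) -> 0
  row 4 [00100]: (((0 AND 0) OR 1) XOR 0) -> 1
  row 5 [00101]: (((0 AND 0) OR 1) XOR 0) -> 1
  row 6 [00110]: (((0 AND 1) OR 1) XOR 0) -> 1
  row 7 [00111]: (((0 AND 1) OR 1) XOR 0) -> 1
  row 8 [01000]: (((1 AND 0) OR 0) XOR 0) -> 0
  row 9 [01001]: (((1 AND 0) OR 0) XOR 0) -> 0
  row 10 [01010]: (((1 AND 1) OR 0) XOR 0) -> 1
  row 11 [01011]: (((1 AND 1) OR 0) XOR 0) -> 1
  row 12 [01100]: (((1 AND 0) OR 1) XOR 0) -> 1
  row 13 [01101]: (((1 AND 0) OR 1) XOR 0) -> 1
  row 14 [01110]: (((1 AND 1) OR 1) XOR 0) -> 1
  row 15 [01111]: (((1 AND 1) OR 1) XOR 0) -> 1
  row 16 [10000]: (((0 AND 0) OR 0) XOR 1) -> 1
  row 17 [10001]: (((0 AND 0) OR 0) XOR 1) -> 1
  row 18 [10010]: (((0 AND 1) OR 0) XOR 1) -> 1
  row 19 [10011]: (((0 AND 1) OR 0) XOR 1) -> 1
  row 20 [10100]: (((0 AND 0) OR 1) XOR 1) -> 0
  row 21 [10101]: (((0 AND 0) OR 1) XOR 1) -> 0
  row 22 [10110]: (((0 AND 1) OR 1) XOR 1) -> 0
  row 23 [10111]: (((0 AND 1) OR 1) XOR 1) -> 0
  row 24 [11000]: (((1 AND 0) OR 0) XOR 1) -> 1
  row 25 [11001]: (((1 AND 0) OR 0) XOR 1) -> 1
  row 26 [11010]: (((1 AND 1) OR 0) XOR 1) -> 0
  row 27 [11011]: (((1 AND 1) OR 0) XOR 1) -> 0
  row 28 [11100]: (((1 AND 0) OR 1) XOR 1) -> 0
  row 29 [11101]: (((1 AND 0) OR 1) XOR 1) -> 0
  row 30 [11110]: (((1 AND 1) OR 1) XOR 1) -> 0
  row 31 [11111]: (((1 AND 1) OR 1) XOR 1) -> 0
Full result column, 4 rows per line (a,b,c fixed per line; d,e runs 00..11 left to right):
  rows 0-3 [a,b,c=000]: 0000  = hex 0
  rows 4-7 [a,b,c=001]: 1111  = hex F
  rows 8-11 [a,b,c=010]: 0011  = hex 3
  rows 12-15 [a,b,c=011]: 1111  = hex F
  rows 16-19 [a,b,c=100]: 1111  = hex F
  rows 20-23 [a,b,c=101]: 0000  = hex 0
  rows 24-27 [a,b,c=110]: 1100  = hex C
  rows 28-31 [a,b,c=111]: 0000  = hex 0
Output column (row 0 .. row 31) = 00001111001111111111000011000000
Output column grouped in 4s = 0000 1111 0011 1111 1111 0000 1100 0000 = 0x0F3FF0C0
Convert to decimal digit by digit (value = value*16 + digit):
  0 -> 0
  0*16 + 15 (F) = 15
  15*16 + 3 = 243
  243*16 + 15 (F) = 3903
  3903*16 + 15 (F) = 62463
  62463*16 + 0 = 999408
  999408*16 + 12 (C) = 15990540
  15990540*16 + 0 = 255848640
Decimal = 255848640

255848640


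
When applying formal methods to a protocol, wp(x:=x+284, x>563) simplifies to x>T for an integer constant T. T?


Formula: wp(x:=E, P) = P[E/x] (substitute E for x in postcondition)
Step 1: Postcondition: x>563
Step 2: Substitute x+284 for x: x+284>563
Step 3: Solve for x: x > 563-284 = 279

279


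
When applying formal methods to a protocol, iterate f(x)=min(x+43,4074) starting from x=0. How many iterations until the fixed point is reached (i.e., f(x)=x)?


Step 1: x=0, cap=4074, increment=43
Step 2: x grows by 43 each step until capped at 4074; fixed point is x=4074
Step 3: iterations = ceil(4074/43) = 95

95


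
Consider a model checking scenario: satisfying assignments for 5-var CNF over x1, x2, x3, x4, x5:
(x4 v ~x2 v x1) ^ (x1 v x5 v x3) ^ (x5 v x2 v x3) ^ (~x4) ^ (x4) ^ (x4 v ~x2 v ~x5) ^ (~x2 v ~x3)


CNF with 7 clauses over 5 vars (32 assignments).
An assignment satisfies CNF iff every clause has >=1 true literal.
Check each row (bits = x1,x2,x3,x4,x5; clause T/F shown):
  row 0 [00000]: clauses=TFFTFTT -> 0
  row 1 [00001]: clauses=TTTTFTT -> 0
  row 2 [00010]: clauses=TFFFTTT -> 0
  row 3 [00011]: clauses=TTTFTTT -> 0
  row 4 [00100]: clauses=TTTTFTT -> 0
  row 5 [00101]: clauses=TTTTFTT -> 0
  row 6 [00110]: clauses=TTTFTTT -> 0
  row 7 [00111]: clauses=TTTFTTT -> 0
  row 8 [01000]: clauses=FFTTFTT -> 0
  row 9 [01001]: clauses=FTTTFFT -> 0
  row 10 [01010]: clauses=TFTFTTT -> 0
  row 11 [01011]: clauses=TTTFTTT -> 0
  row 12 [01100]: clauses=FTTTFTF -> 0
  row 13 [01101]: clauses=FTTTFFF -> 0
  row 14 [01110]: clauses=TTTFTTF -> 0
  row 15 [01111]: clauses=TTTFTTF -> 0
  row 16 [10000]: clauses=TTFTFTT -> 0
  row 17 [10001]: clauses=TTTTFTT -> 0
  row 18 [10010]: clauses=TTFFTTT -> 0
  row 19 [10011]: clauses=TTTFTTT -> 0
  row 20 [10100]: clauses=TTTTFTT -> 0
  row 21 [10101]: clauses=TTTTFTT -> 0
  row 22 [10110]: clauses=TTTFTTT -> 0
  row 23 [10111]: clauses=TTTFTTT -> 0
  row 24 [11000]: clauses=TTTTFTT -> 0
  row 25 [11001]: clauses=TTTTFFT -> 0
  row 26 [11010]: clauses=TTTFTTT -> 0
  row 27 [11011]: clauses=TTTFTTT -> 0
  row 28 [11100]: clauses=TTTTFTF -> 0
  row 29 [11101]: clauses=TTTTFFF -> 0
  row 30 [11110]: clauses=TTTFTTF -> 0
  row 31 [11111]: clauses=TTTFTTF -> 0
Full result column, 8 rows per line (x1,x2 fixed per line; x3,x4,x5 runs 000..111 left to right):
  rows 0-7 [x1,x2=00]: 00000000  (ones: 0)
  rows 8-15 [x1,x2=01]: 00000000  (ones: 0)
  rows 16-23 [x1,x2=10]: 00000000  (ones: 0)
  rows 24-31 [x1,x2=11]: 00000000  (ones: 0)
Satisfying assignments = 0+0+0+0 = 0

0


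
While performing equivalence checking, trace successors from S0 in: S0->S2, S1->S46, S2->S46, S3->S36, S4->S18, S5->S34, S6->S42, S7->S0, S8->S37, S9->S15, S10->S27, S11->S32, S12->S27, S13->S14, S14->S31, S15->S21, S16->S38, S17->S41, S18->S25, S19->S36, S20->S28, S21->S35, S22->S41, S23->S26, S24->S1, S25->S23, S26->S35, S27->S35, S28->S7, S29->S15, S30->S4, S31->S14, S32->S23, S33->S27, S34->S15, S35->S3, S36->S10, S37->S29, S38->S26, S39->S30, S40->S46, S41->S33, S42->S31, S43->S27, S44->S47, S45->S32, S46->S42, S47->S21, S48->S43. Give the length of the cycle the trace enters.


Trace from S0 until a state repeats:
  S0 -> S2 -> S46 -> S42 -> S31 -> S14 -> S31
S31 first seen at step 4, revisited at step 6.
Cycle length = 6 - 4 = 2

2


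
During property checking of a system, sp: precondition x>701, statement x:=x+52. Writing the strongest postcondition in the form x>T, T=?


Formula: sp(P, x:=E) = exists old_x. (x = E[old_x/x]) AND P[old_x/x] (old_x is the value of x before the assignment; eliminate old_x by solving x = E[old_x/x] for old_x)
Step 1: Precondition P: x>701, i.e. old_x > 701
Step 2: Assignment gives x = old_x + 52, so old_x = x - 52
Step 3: Substitute into P: x - 52 > 701
Step 4: Simplify: x > 701+52 = 753

753


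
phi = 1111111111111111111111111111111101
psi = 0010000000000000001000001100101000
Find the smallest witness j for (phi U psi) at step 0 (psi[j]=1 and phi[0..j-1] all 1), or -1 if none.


(phi U psi) at 0: need smallest j with psi[j]=1 and phi[i]=1 for all i in [0,j).
Scan from step 0:
  step 0: phi=1, psi=0 -> continue
  step 1: phi=1, psi=0 -> continue
  step 2: psi=1 and phi held for [0,2) -> witness found
Witness step = 2

2


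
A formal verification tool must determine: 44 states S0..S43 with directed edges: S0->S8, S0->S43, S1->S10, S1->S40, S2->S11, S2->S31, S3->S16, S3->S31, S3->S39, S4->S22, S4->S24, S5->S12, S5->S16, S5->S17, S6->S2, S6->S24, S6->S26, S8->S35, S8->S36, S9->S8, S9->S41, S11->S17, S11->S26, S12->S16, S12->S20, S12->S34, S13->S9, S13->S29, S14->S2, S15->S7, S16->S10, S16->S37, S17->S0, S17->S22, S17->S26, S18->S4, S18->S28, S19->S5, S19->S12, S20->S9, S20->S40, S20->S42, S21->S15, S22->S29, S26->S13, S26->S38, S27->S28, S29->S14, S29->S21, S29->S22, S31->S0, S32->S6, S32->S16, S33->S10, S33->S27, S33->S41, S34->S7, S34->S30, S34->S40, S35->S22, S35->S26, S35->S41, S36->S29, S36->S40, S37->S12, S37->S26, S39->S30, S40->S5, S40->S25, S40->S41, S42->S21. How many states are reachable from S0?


BFS from S0:
  layer 0: {S0}
  layer 1: {S8, S43}
  layer 2: {S35, S36}
  layer 3: {S22, S26, S29, S40, S41}
  layer 4: {S5, S13, S14, S21, S25, S38}
  layer 5: {S2, S9, S12, S15, S16, S17}
  layer 6: {S7, S10, S11, S20, S31, S34, S37}
  layer 7: {S30, S42}
Reachable set: {S0, S2, S5, S7, S8, S9, S10, S11, S12, S13, S14, S15, S16, S17, S20, S21, S22, S25, S26, S29, S30, S31, S34, S35, S36, S37, S38, S40, S41, S42, S43}
Count = 31

31


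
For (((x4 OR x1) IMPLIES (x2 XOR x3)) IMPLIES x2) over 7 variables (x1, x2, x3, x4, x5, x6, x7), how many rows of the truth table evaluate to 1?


Formula: (((x4 OR x1) IMPLIES (x2 XOR x3)) IMPLIES x2) over 7 vars (128 rows)
Evaluate each row (x1, x2, x3, x4, x5, x6, x7 as bits, MSB first):
  row 0 [0000000]: (((0 OR 0) IMPLIES (0 XOR 0)) IMPLIES 0) -> 0
  row 1 [0000001]: (((0 OR 0) IMPLIES (0 XOR 0)) IMPLIES 0) -> 0
  row 2 [0000010]: (((0 OR 0) IMPLIES (0 XOR 0)) IMPLIES 0) -> 0
  row 3 [0000011]: (((0 OR 0) IMPLIES (0 XOR 0)) IMPLIES 0) -> 0
  row 4 [0000100]: (((0 OR 0) IMPLIES (0 XOR 0)) IMPLIES 0) -> 0
  (every remaining row is evaluated the same way; all 128 results are listed next)
Full result column, 8 rows per line (x1,x2,x3,x4 fixed per line; x5,x6,x7 runs 000..111 left to right):
  rows 0-7 [x1,x2,x3,x4=0000]: 00000000  (ones: 0)
  rows 8-15 [x1,x2,x3,x4=0001]: 11111111  (ones: 8)
  rows 16-23 [x1,x2,x3,x4=0010]: 00000000  (ones: 0)
  rows 24-31 [x1,x2,x3,x4=0011]: 00000000  (ones: 0)
  rows 32-39 [x1,x2,x3,x4=0100]: 11111111  (ones: 8)
  rows 40-47 [x1,x2,x3,x4=0101]: 11111111  (ones: 8)
  rows 48-55 [x1,x2,x3,x4=0110]: 11111111  (ones: 8)
  rows 56-63 [x1,x2,x3,x4=0111]: 11111111  (ones: 8)
  rows 64-71 [x1,x2,x3,x4=1000]: 11111111  (ones: 8)
  rows 72-79 [x1,x2,x3,x4=1001]: 11111111  (ones: 8)
  rows 80-87 [x1,x2,x3,x4=1010]: 00000000  (ones: 0)
  rows 88-95 [x1,x2,x3,x4=1011]: 00000000  (ones: 0)
  rows 96-103 [x1,x2,x3,x4=1100]: 11111111  (ones: 8)
  rows 104-111 [x1,x2,x3,x4=1101]: 11111111  (ones: 8)
  rows 112-119 [x1,x2,x3,x4=1110]: 11111111  (ones: 8)
  rows 120-127 [x1,x2,x3,x4=1111]: 11111111  (ones: 8)
Count of 1-rows = 0+8+0+0+8+8+8+8+8+8+0+0+8+8+8+8 = 88

88


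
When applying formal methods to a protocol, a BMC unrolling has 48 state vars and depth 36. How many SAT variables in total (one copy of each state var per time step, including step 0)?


BMC unrolls to depth k, creating one copy of each state var for steps 0..k.
Step count = 36 + 1 = 37 (steps 0 through 36)
Vars per step = 48
Total = 48 * 37 = 1776

1776


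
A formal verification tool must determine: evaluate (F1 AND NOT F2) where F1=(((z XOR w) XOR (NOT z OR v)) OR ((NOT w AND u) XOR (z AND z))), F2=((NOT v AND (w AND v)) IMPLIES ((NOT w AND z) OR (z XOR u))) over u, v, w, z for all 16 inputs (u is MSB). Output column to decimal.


F1 = (((z XOR w) XOR (NOT z OR v)) OR ((NOT w AND u) XOR (z AND z)))
F2 = ((NOT v AND (w AND v)) IMPLIES ((NOT w AND z) OR (z XOR u)))
Counterexample to F1=>F2 is where F1=1 and F2=0.
Evaluate each row (bits = u,v,w,z, MSB first):
  row 0 [0000]: F1=1 F2=1 -> F1&~F2 -> 0
  row 1 [0001]: F1=1 F2=1 -> F1&~F2 -> 0
  row 2 [0010]: F1=0 F2=1 -> F1&~F2 -> 0
  row 3 [0011]: F1=1 F2=1 -> F1&~F2 -> 0
  row 4 [0100]: F1=1 F2=1 -> F1&~F2 -> 0
  row 5 [0101]: F1=1 F2=1 -> F1&~F2 -> 0
  row 6 [0110]: F1=0 F2=1 -> F1&~F2 -> 0
  row 7 [0111]: F1=1 F2=1 -> F1&~F2 -> 0
  row 8 [1000]: F1=1 F2=1 -> F1&~F2 -> 0
  row 9 [1001]: F1=1 F2=1 -> F1&~F2 -> 0
  row 10 [1010]: F1=0 F2=1 -> F1&~F2 -> 0
  row 11 [1011]: F1=1 F2=1 -> F1&~F2 -> 0
  row 12 [1100]: F1=1 F2=1 -> F1&~F2 -> 0
  row 13 [1101]: F1=0 F2=1 -> F1&~F2 -> 0
  row 14 [1110]: F1=0 F2=1 -> F1&~F2 -> 0
  row 15 [1111]: F1=1 F2=1 -> F1&~F2 -> 0
Full result column, 4 rows per line (u,v fixed per line; w,z runs 00..11 left to right):
  rows 0-3 [u,v=00]: 0000  = hex 0
  rows 4-7 [u,v=01]: 0000  = hex 0
  rows 8-11 [u,v=10]: 0000  = hex 0
  rows 12-15 [u,v=11]: 0000  = hex 0
Counterexample vector (row 0 .. row 15) = 0000000000000000
Output column grouped in 4s = 0000 0000 0000 0000 = 0x0000
Convert to decimal digit by digit (value = value*16 + digit):
  0 -> 0
  0*16 + 0 = 0
  0*16 + 0 = 0
  0*16 + 0 = 0
Decimal = 0

0


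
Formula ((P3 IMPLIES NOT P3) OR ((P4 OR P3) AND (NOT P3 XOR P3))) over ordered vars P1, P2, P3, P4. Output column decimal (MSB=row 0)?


Formula: ((P3 IMPLIES NOT P3) OR ((P4 OR P3) AND (NOT P3 XOR P3))) over P1, P2, P3, P4 (16 rows)
Evaluate each row (bits = P1,P2,P3,P4, MSB first):
  row 0 [0000]: ((0 IMPLIES NOT 0) OR ((0 OR 0) AND (NOT 0 XOR 0))) -> 1
  row 1 [0001]: ((0 IMPLIES NOT 0) OR ((1 OR 0) AND (NOT 0 XOR 0))) -> 1
  row 2 [0010]: ((1 IMPLIES NOT 1) OR ((0 OR 1) AND (NOT 1 XOR 1))) -> 1
  row 3 [0011]: ((1 IMPLIES NOT 1) OR ((1 OR 1) AND (NOT 1 XOR 1))) -> 1
  row 4 [0100]: ((0 IMPLIES NOT 0) OR ((0 OR 0) AND (NOT 0 XOR 0))) -> 1
  row 5 [0101]: ((0 IMPLIES NOT 0) OR ((1 OR 0) AND (NOT 0 XOR 0))) -> 1
  row 6 [0110]: ((1 IMPLIES NOT 1) OR ((0 OR 1) AND (NOT 1 XOR 1))) -> 1
  row 7 [0111]: ((1 IMPLIES NOT 1) OR ((1 OR 1) AND (NOT 1 XOR 1))) -> 1
  row 8 [1000]: ((0 IMPLIES NOT 0) OR ((0 OR 0) AND (NOT 0 XOR 0))) -> 1
  row 9 [1001]: ((0 IMPLIES NOT 0) OR ((1 OR 0) AND (NOT 0 XOR 0))) -> 1
  row 10 [1010]: ((1 IMPLIES NOT 1) OR ((0 OR 1) AND (NOT 1 XOR 1))) -> 1
  row 11 [1011]: ((1 IMPLIES NOT 1) OR ((1 OR 1) AND (NOT 1 XOR 1))) -> 1
  row 12 [1100]: ((0 IMPLIES NOT 0) OR ((0 OR 0) AND (NOT 0 XOR 0))) -> 1
  row 13 [1101]: ((0 IMPLIES NOT 0) OR ((1 OR 0) AND (NOT 0 XOR 0))) -> 1
  row 14 [1110]: ((1 IMPLIES NOT 1) OR ((0 OR 1) AND (NOT 1 XOR 1))) -> 1
  row 15 [1111]: ((1 IMPLIES NOT 1) OR ((1 OR 1) AND (NOT 1 XOR 1))) -> 1
Full result column, 4 rows per line (P1,P2 fixed per line; P3,P4 runs 00..11 left to right):
  rows 0-3 [P1,P2=00]: 1111  = hex F
  rows 4-7 [P1,P2=01]: 1111  = hex F
  rows 8-11 [P1,P2=10]: 1111  = hex F
  rows 12-15 [P1,P2=11]: 1111  = hex F
Output column (row 0 .. row 15) = 1111111111111111
Output column grouped in 4s = 1111 1111 1111 1111 = 0xFFFF
Convert to decimal digit by digit (value = value*16 + digit):
  F -> 15
  15*16 + 15 (F) = 255
  255*16 + 15 (F) = 4095
  4095*16 + 15 (F) = 65535
Decimal = 65535

65535


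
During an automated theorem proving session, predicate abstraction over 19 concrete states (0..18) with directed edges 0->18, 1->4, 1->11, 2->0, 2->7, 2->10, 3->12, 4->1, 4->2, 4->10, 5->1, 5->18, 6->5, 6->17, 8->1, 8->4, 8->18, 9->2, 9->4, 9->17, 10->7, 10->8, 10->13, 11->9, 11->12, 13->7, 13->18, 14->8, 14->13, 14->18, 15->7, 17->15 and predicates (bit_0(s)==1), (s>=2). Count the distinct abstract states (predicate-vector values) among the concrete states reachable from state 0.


BFS from 0:
Concrete reachable: {0, 18}
Abstract via predicates (bit_0(s)==1), (s>=2):
  (0,0) <- {0}
  (0,1) <- {18}
Distinct abstract states = 2

2
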